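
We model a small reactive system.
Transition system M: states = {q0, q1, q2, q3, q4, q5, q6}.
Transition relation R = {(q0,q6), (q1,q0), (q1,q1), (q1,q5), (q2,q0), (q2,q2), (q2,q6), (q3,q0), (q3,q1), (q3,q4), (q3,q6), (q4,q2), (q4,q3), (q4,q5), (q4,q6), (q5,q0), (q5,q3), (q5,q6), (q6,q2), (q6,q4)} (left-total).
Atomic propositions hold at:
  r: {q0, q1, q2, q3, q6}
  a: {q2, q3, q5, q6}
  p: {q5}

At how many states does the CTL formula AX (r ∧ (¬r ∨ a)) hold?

1

Sat(¬r) = {q4, q5}
Sat(¬r ∨ a) = {q2, q3, q4, q5, q6}
Sat(r ∧ (¬r ∨ a)) = {q2, q3, q6}
Sat(AX (r ∧ (¬r ∨ a))) = {s : every successor in {q2, q3, q6}} = {q0}
|Sat(AX (r ∧ (¬r ∨ a)))| = |{q0}| = 1.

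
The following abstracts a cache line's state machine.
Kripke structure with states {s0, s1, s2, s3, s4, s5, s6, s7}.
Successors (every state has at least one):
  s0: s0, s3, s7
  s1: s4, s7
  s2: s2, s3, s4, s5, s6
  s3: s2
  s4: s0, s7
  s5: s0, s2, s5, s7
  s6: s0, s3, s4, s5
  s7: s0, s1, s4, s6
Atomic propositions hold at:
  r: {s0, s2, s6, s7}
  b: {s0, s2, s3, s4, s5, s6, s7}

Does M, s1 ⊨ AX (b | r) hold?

Yes

Sat(b | r) = {s0, s2, s3, s4, s5, s6, s7}
Sat(AX (b | r)) = {s : every successor in {s0, s2, s3, s4, s5, s6, s7}} = {s0, s1, s2, s3, s4, s5, s6}
s1 ∈ Sat(AX (b | r)) = {s0, s1, s2, s3, s4, s5, s6}, so the formula holds at s1.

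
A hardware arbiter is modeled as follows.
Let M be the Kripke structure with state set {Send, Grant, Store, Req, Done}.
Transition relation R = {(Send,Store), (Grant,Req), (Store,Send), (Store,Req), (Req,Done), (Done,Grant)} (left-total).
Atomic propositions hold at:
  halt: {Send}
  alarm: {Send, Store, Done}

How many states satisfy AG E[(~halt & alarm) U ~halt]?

Sat(~halt) = {Grant, Store, Req, Done}
Sat(~halt & alarm) = {Store, Done}
E[(~halt & alarm) U ~halt]: least fixpoint, start Z0 = Sat(~halt) = {Grant, Store, Req, Done}, add states in Sat(~halt & alarm) with some successor in Z. Already a fixed point.
Sat(E[(~halt & alarm) U ~halt]) = {Grant, Store, Req, Done}
AG E[(~halt & alarm) U ~halt]: greatest fixpoint, start Z0 = {Grant, Store, Req, Done}, keep only states in Sat with every successor in Z. Z1 = {Grant, Req, Done}; fixed.
Sat(AG E[(~halt & alarm) U ~halt]) = {Grant, Req, Done}
|Sat(AG E[(~halt & alarm) U ~halt])| = |{Grant, Req, Done}| = 3.

3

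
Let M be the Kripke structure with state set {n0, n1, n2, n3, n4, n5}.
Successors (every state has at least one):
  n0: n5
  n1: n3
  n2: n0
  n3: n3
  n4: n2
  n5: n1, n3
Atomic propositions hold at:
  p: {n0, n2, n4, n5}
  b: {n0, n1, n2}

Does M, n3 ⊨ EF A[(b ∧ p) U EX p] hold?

Sat(b ∧ p) = {n0, n2}
Sat(EX p) = {s : some successor in {n0, n2, n4, n5}} = {n0, n2, n4}
A[(b ∧ p) U EX p]: least fixpoint, start Z0 = Sat(EX p) = {n0, n2, n4}, add states in Sat(b ∧ p) with every successor in Z. Already a fixed point.
Sat(A[(b ∧ p) U EX p]) = {n0, n2, n4}
EF A[(b ∧ p) U EX p]: least fixpoint, start Z0 = {n0, n2, n4}, add states with some successor in Z. Already a fixed point.
Sat(EF A[(b ∧ p) U EX p]) = {n0, n2, n4}
n3 ∉ Sat(EF A[(b ∧ p) U EX p]) = {n0, n2, n4}, so the formula does not hold at n3.

No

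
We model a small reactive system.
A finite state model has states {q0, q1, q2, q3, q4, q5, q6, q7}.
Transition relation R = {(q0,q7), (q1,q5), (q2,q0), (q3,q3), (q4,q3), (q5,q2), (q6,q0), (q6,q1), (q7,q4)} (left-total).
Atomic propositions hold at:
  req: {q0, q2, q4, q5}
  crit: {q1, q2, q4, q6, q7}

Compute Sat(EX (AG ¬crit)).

{q3, q4}

Sat(¬crit) = {q0, q3, q5}
AG ¬crit: greatest fixpoint, start Z0 = {q0, q3, q5}, keep only states in Sat with every successor in Z. Z1 = {q3}; fixed.
Sat(AG ¬crit) = {q3}
Sat(EX (AG ¬crit)) = {s : some successor in {q3}} = {q3, q4}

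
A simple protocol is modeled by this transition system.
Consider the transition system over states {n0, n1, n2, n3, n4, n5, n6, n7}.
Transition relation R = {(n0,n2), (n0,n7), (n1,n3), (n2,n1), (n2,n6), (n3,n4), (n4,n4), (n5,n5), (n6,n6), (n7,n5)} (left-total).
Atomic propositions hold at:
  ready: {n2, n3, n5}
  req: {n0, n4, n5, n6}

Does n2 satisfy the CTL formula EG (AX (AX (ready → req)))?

No

Sat(ready → req) = {n0, n1, n4, n5, n6, n7}
Sat(AX (ready → req)) = {s : every successor in {n0, n1, n4, n5, n6, n7}} = {n2, n3, n4, n5, n6, n7}
Sat(AX (AX (ready → req))) = {s : every successor in {n2, n3, n4, n5, n6, n7}} = {n0, n1, n3, n4, n5, n6, n7}
EG (AX (AX (ready → req))): greatest fixpoint, start Z0 = {n0, n1, n3, n4, n5, n6, n7}, keep only states in Sat with some successor in Z. Already a fixed point.
Sat(EG (AX (AX (ready → req)))) = {n0, n1, n3, n4, n5, n6, n7}
n2 ∉ Sat(EG (AX (AX (ready → req)))) = {n0, n1, n3, n4, n5, n6, n7}, so the formula does not hold at n2.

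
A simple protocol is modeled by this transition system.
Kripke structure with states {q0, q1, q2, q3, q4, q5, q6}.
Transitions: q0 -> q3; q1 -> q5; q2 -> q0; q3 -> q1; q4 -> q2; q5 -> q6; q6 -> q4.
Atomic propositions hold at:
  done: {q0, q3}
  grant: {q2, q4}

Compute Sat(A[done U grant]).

{q2, q4}

A[done U grant]: least fixpoint, start Z0 = Sat(grant) = {q2, q4}, add states in Sat(done) with every successor in Z. Already a fixed point.
Sat(A[done U grant]) = {q2, q4}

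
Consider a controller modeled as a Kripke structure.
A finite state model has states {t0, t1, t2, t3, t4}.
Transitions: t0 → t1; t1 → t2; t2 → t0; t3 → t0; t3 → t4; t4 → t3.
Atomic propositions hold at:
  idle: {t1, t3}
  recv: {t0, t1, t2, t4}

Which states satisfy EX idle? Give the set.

{t0, t4}

Sat(EX idle) = {s : some successor in {t1, t3}} = {t0, t4}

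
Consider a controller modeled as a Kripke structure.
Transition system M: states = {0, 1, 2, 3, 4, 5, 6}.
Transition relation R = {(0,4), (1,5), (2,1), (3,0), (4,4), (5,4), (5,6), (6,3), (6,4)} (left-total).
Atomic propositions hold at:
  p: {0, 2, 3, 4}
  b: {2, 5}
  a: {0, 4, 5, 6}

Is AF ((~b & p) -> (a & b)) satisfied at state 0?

Sat(~b) = {0, 1, 3, 4, 6}
Sat(~b & p) = {0, 3, 4}
Sat(a & b) = {5}
Sat((~b & p) -> (a & b)) = {1, 2, 5, 6}
AF ((~b & p) -> (a & b)): least fixpoint, start Z0 = {1, 2, 5, 6}, add states with every successor in Z. Already a fixed point.
Sat(AF ((~b & p) -> (a & b))) = {1, 2, 5, 6}
0 ∉ Sat(AF ((~b & p) -> (a & b))) = {1, 2, 5, 6}, so the formula does not hold at 0.

No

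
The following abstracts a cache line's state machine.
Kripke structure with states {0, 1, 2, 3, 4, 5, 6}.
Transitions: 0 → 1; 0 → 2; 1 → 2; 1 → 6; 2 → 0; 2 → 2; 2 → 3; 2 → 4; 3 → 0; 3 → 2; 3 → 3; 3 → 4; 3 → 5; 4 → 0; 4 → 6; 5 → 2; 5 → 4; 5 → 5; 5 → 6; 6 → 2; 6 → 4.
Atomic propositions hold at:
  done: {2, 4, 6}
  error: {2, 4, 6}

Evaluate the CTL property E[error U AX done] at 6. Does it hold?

Yes

Sat(AX done) = {s : every successor in {2, 4, 6}} = {1, 6}
E[error U AX done]: least fixpoint, start Z0 = Sat(AX done) = {1, 6}, add states in Sat(error) with some successor in Z. Z1 = {1, 4, 6}; Z2 = {1, 2, 4, 6}; fixed.
Sat(E[error U AX done]) = {1, 2, 4, 6}
6 ∈ Sat(E[error U AX done]) = {1, 2, 4, 6}, so the formula holds at 6.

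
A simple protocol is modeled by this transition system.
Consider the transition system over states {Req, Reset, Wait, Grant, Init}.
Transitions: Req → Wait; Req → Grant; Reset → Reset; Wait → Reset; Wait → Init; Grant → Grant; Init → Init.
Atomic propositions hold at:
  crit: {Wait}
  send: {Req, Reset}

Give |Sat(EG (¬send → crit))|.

3

Sat(¬send) = {Wait, Grant, Init}
Sat(¬send → crit) = {Req, Reset, Wait}
EG (¬send → crit): greatest fixpoint, start Z0 = {Req, Reset, Wait}, keep only states in Sat with some successor in Z. Already a fixed point.
Sat(EG (¬send → crit)) = {Req, Reset, Wait}
|Sat(EG (¬send → crit))| = |{Req, Reset, Wait}| = 3.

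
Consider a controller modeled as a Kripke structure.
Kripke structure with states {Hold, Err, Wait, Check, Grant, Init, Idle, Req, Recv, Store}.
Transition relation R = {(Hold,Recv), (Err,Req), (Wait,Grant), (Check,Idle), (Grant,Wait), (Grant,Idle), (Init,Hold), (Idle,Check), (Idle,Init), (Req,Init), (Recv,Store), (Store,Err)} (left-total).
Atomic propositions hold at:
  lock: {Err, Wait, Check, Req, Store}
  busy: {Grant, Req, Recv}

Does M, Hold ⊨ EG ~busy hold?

Sat(~busy) = {Hold, Err, Wait, Check, Init, Idle, Store}
EG ~busy: greatest fixpoint, start Z0 = {Hold, Err, Wait, Check, Init, Idle, Store}, keep only states in Sat with some successor in Z. Z1 = {Check, Init, Idle, Store}; Z2 = {Check, Idle}; fixed.
Sat(EG ~busy) = {Check, Idle}
Hold ∉ Sat(EG ~busy) = {Check, Idle}, so the formula does not hold at Hold.

No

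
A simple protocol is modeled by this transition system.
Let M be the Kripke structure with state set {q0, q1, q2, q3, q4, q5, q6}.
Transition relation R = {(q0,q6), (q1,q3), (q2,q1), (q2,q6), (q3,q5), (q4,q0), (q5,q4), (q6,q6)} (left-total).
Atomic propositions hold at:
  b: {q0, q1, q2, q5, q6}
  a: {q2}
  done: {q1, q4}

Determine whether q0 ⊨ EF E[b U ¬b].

Sat(¬b) = {q3, q4}
E[b U ¬b]: least fixpoint, start Z0 = Sat(¬b) = {q3, q4}, add states in Sat(b) with some successor in Z. Z1 = {q1, q3, q4, q5}; Z2 = {q1, q2, q3, q4, q5}; fixed.
Sat(E[b U ¬b]) = {q1, q2, q3, q4, q5}
EF E[b U ¬b]: least fixpoint, start Z0 = {q1, q2, q3, q4, q5}, add states with some successor in Z. Already a fixed point.
Sat(EF E[b U ¬b]) = {q1, q2, q3, q4, q5}
q0 ∉ Sat(EF E[b U ¬b]) = {q1, q2, q3, q4, q5}, so the formula does not hold at q0.

No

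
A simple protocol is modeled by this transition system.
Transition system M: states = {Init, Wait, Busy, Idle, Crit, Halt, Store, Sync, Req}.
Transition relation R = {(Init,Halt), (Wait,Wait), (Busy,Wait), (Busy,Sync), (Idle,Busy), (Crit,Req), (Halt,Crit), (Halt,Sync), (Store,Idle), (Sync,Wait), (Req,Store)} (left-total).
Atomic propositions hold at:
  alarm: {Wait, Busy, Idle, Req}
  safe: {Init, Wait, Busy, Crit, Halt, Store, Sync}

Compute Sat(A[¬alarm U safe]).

Sat(¬alarm) = {Init, Crit, Halt, Store, Sync}
A[¬alarm U safe]: least fixpoint, start Z0 = Sat(safe) = {Init, Wait, Busy, Crit, Halt, Store, Sync}, add states in Sat(¬alarm) with every successor in Z. Already a fixed point.
Sat(A[¬alarm U safe]) = {Init, Wait, Busy, Crit, Halt, Store, Sync}

{Init, Wait, Busy, Crit, Halt, Store, Sync}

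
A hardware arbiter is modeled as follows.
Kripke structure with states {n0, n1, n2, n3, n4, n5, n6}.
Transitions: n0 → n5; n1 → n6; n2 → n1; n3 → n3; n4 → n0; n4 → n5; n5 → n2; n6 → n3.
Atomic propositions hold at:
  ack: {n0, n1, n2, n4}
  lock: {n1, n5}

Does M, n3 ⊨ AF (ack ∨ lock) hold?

Sat(ack ∨ lock) = {n0, n1, n2, n4, n5}
AF (ack ∨ lock): least fixpoint, start Z0 = {n0, n1, n2, n4, n5}, add states with every successor in Z. Already a fixed point.
Sat(AF (ack ∨ lock)) = {n0, n1, n2, n4, n5}
n3 ∉ Sat(AF (ack ∨ lock)) = {n0, n1, n2, n4, n5}, so the formula does not hold at n3.

No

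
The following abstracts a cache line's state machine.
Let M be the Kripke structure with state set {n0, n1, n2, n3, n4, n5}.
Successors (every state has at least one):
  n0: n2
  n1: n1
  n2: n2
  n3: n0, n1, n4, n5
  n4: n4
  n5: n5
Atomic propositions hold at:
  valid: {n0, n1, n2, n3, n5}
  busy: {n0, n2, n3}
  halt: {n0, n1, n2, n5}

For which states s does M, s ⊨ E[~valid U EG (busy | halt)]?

{n0, n1, n2, n3, n5}

Sat(~valid) = {n4}
Sat(busy | halt) = {n0, n1, n2, n3, n5}
EG (busy | halt): greatest fixpoint, start Z0 = {n0, n1, n2, n3, n5}, keep only states in Sat with some successor in Z. Already a fixed point.
Sat(EG (busy | halt)) = {n0, n1, n2, n3, n5}
E[~valid U EG (busy | halt)]: least fixpoint, start Z0 = Sat(EG (busy | halt)) = {n0, n1, n2, n3, n5}, add states in Sat(~valid) with some successor in Z. Already a fixed point.
Sat(E[~valid U EG (busy | halt)]) = {n0, n1, n2, n3, n5}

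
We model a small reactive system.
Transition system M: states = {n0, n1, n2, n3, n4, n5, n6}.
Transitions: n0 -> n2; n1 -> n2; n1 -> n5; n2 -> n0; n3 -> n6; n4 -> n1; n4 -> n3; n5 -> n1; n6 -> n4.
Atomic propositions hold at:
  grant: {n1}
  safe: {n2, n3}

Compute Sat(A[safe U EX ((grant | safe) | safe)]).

Sat(grant | safe) = {n1, n2, n3}
Sat((grant | safe) | safe) = {n1, n2, n3}
Sat(EX ((grant | safe) | safe)) = {s : some successor in {n1, n2, n3}} = {n0, n1, n4, n5}
A[safe U EX ((grant | safe) | safe)]: least fixpoint, start Z0 = Sat(EX ((grant | safe) | safe)) = {n0, n1, n4, n5}, add states in Sat(safe) with every successor in Z. Z1 = {n0, n1, n2, n4, n5}; fixed.
Sat(A[safe U EX ((grant | safe) | safe)]) = {n0, n1, n2, n4, n5}

{n0, n1, n2, n4, n5}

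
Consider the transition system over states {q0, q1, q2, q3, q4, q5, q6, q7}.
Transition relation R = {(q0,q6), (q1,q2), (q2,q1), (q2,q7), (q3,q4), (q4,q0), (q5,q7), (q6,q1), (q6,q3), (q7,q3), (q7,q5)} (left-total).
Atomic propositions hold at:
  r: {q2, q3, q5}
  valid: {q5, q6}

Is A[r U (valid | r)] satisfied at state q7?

No

Sat(valid | r) = {q2, q3, q5, q6}
A[r U (valid | r)]: least fixpoint, start Z0 = Sat((valid | r)) = {q2, q3, q5, q6}, add states in Sat(r) with every successor in Z. Already a fixed point.
Sat(A[r U (valid | r)]) = {q2, q3, q5, q6}
q7 ∉ Sat(A[r U (valid | r)]) = {q2, q3, q5, q6}, so the formula does not hold at q7.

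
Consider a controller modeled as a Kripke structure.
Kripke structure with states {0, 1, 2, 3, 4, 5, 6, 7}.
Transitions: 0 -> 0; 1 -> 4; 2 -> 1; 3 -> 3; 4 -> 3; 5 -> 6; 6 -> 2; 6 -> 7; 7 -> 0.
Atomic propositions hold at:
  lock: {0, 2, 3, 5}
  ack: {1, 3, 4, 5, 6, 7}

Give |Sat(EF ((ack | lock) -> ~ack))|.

Sat(ack | lock) = {0, 1, 2, 3, 4, 5, 6, 7}
Sat(~ack) = {0, 2}
Sat((ack | lock) -> ~ack) = {0, 2}
EF ((ack | lock) -> ~ack): least fixpoint, start Z0 = {0, 2}, add states with some successor in Z. Z1 = {0, 2, 6, 7}; Z2 = {0, 2, 5, 6, 7}; fixed.
Sat(EF ((ack | lock) -> ~ack)) = {0, 2, 5, 6, 7}
|Sat(EF ((ack | lock) -> ~ack))| = |{0, 2, 5, 6, 7}| = 5.

5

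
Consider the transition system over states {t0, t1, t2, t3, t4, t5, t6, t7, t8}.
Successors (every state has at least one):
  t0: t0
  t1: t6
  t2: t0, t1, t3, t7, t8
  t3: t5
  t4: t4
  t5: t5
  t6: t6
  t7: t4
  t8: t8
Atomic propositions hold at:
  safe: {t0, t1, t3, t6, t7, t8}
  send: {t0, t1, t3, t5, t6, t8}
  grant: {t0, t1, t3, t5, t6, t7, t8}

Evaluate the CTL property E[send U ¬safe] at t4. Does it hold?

Yes

Sat(¬safe) = {t2, t4, t5}
E[send U ¬safe]: least fixpoint, start Z0 = Sat(¬safe) = {t2, t4, t5}, add states in Sat(send) with some successor in Z. Z1 = {t2, t3, t4, t5}; fixed.
Sat(E[send U ¬safe]) = {t2, t3, t4, t5}
t4 ∈ Sat(E[send U ¬safe]) = {t2, t3, t4, t5}, so the formula holds at t4.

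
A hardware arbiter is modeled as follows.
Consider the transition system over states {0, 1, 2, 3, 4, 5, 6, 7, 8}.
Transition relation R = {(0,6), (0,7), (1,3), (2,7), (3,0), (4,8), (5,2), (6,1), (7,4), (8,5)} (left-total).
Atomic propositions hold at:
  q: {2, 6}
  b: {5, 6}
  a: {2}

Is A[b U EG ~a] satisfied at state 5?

No

Sat(~a) = {0, 1, 3, 4, 5, 6, 7, 8}
EG ~a: greatest fixpoint, start Z0 = {0, 1, 3, 4, 5, 6, 7, 8}, keep only states in Sat with some successor in Z. Z1 = {0, 1, 3, 4, 6, 7, 8}; Z2 = {0, 1, 3, 4, 6, 7}; Z3 = {0, 1, 3, 6, 7}; Z4 = {0, 1, 3, 6}; fixed.
Sat(EG ~a) = {0, 1, 3, 6}
A[b U EG ~a]: least fixpoint, start Z0 = Sat(EG ~a) = {0, 1, 3, 6}, add states in Sat(b) with every successor in Z. Already a fixed point.
Sat(A[b U EG ~a]) = {0, 1, 3, 6}
5 ∉ Sat(A[b U EG ~a]) = {0, 1, 3, 6}, so the formula does not hold at 5.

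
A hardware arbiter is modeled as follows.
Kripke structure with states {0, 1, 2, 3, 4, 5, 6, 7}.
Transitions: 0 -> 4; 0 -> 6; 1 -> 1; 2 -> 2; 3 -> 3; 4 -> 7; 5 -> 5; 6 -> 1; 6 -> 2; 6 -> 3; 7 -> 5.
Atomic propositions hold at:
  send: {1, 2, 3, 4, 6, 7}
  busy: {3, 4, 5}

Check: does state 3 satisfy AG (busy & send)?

Yes

Sat(busy & send) = {3, 4}
AG (busy & send): greatest fixpoint, start Z0 = {3, 4}, keep only states in Sat with every successor in Z. Z1 = {3}; fixed.
Sat(AG (busy & send)) = {3}
3 ∈ Sat(AG (busy & send)) = {3}, so the formula holds at 3.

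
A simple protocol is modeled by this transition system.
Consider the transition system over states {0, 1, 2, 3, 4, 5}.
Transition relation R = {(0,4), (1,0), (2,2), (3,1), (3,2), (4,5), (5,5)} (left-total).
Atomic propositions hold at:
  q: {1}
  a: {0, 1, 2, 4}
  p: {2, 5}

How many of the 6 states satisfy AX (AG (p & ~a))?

Sat(~a) = {3, 5}
Sat(p & ~a) = {5}
AG (p & ~a): greatest fixpoint, start Z0 = {5}, keep only states in Sat with every successor in Z. Already a fixed point.
Sat(AG (p & ~a)) = {5}
Sat(AX (AG (p & ~a))) = {s : every successor in {5}} = {4, 5}
|Sat(AX (AG (p & ~a)))| = |{4, 5}| = 2.

2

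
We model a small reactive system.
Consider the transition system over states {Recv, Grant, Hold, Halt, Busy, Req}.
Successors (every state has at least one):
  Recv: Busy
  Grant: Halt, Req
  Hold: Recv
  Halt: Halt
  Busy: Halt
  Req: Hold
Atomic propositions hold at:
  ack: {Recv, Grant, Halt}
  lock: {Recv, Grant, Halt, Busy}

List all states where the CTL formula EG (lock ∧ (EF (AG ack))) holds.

AG ack: greatest fixpoint, start Z0 = {Recv, Grant, Halt}, keep only states in Sat with every successor in Z. Z1 = {Halt}; fixed.
Sat(AG ack) = {Halt}
EF (AG ack): least fixpoint, start Z0 = {Halt}, add states with some successor in Z. Z1 = {Grant, Halt, Busy}; Z2 = {Recv, Grant, Halt, Busy}; Z3 = {Recv, Grant, Hold, Halt, Busy}; Z4 = {Recv, Grant, Hold, Halt, Busy, Req}; fixed.
Sat(EF (AG ack)) = {Recv, Grant, Hold, Halt, Busy, Req}
Sat(lock ∧ (EF (AG ack))) = {Recv, Grant, Halt, Busy}
EG (lock ∧ (EF (AG ack))): greatest fixpoint, start Z0 = {Recv, Grant, Halt, Busy}, keep only states in Sat with some successor in Z. Already a fixed point.
Sat(EG (lock ∧ (EF (AG ack)))) = {Recv, Grant, Halt, Busy}

{Recv, Grant, Halt, Busy}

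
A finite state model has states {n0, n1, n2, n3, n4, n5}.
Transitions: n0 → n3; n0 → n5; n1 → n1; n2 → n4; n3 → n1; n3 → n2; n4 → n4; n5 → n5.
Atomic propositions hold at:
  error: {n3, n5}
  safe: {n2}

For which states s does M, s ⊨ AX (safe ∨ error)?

{n0, n5}

Sat(safe ∨ error) = {n2, n3, n5}
Sat(AX (safe ∨ error)) = {s : every successor in {n2, n3, n5}} = {n0, n5}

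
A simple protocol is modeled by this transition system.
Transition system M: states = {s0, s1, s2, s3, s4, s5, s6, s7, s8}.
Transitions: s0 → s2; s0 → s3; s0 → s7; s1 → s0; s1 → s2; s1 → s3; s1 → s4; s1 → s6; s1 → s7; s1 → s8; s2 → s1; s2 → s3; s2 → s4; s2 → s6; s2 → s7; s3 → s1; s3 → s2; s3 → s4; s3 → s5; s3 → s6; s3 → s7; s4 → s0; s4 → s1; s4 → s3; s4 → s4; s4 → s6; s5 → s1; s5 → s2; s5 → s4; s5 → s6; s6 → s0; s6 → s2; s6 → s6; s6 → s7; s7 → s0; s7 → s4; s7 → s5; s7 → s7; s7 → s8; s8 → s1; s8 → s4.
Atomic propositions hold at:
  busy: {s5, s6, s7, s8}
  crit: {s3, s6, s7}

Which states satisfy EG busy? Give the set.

{s5, s6, s7}

EG busy: greatest fixpoint, start Z0 = {s5, s6, s7, s8}, keep only states in Sat with some successor in Z. Z1 = {s5, s6, s7}; fixed.
Sat(EG busy) = {s5, s6, s7}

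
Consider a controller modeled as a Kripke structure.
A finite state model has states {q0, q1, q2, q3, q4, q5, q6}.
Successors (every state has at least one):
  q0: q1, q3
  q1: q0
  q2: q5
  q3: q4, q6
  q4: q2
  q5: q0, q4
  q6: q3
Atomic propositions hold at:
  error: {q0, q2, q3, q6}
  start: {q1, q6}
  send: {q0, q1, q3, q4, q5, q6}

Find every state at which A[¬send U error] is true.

Sat(¬send) = {q2}
A[¬send U error]: least fixpoint, start Z0 = Sat(error) = {q0, q2, q3, q6}, add states in Sat(¬send) with every successor in Z. Already a fixed point.
Sat(A[¬send U error]) = {q0, q2, q3, q6}

{q0, q2, q3, q6}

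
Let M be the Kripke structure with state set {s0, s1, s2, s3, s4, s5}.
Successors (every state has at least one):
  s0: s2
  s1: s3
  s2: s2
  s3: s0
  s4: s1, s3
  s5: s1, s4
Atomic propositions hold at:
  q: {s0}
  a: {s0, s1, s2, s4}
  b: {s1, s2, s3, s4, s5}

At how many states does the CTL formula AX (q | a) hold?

Sat(q | a) = {s0, s1, s2, s4}
Sat(AX (q | a)) = {s : every successor in {s0, s1, s2, s4}} = {s0, s2, s3, s5}
|Sat(AX (q | a))| = |{s0, s2, s3, s5}| = 4.

4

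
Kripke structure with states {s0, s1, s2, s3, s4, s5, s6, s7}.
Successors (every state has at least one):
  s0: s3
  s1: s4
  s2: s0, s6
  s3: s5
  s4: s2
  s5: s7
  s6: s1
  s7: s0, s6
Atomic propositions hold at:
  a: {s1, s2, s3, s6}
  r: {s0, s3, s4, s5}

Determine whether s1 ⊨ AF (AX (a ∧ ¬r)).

Sat(¬r) = {s1, s2, s6, s7}
Sat(a ∧ ¬r) = {s1, s2, s6}
Sat(AX (a ∧ ¬r)) = {s : every successor in {s1, s2, s6}} = {s4, s6}
AF (AX (a ∧ ¬r)): least fixpoint, start Z0 = {s4, s6}, add states with every successor in Z. Z1 = {s1, s4, s6}; fixed.
Sat(AF (AX (a ∧ ¬r))) = {s1, s4, s6}
s1 ∈ Sat(AF (AX (a ∧ ¬r))) = {s1, s4, s6}, so the formula holds at s1.

Yes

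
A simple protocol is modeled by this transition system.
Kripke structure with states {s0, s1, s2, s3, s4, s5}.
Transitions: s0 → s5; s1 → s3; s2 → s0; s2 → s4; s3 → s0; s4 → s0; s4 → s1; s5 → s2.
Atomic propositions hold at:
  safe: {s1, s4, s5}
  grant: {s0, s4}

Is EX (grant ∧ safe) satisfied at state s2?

Sat(grant ∧ safe) = {s4}
Sat(EX (grant ∧ safe)) = {s : some successor in {s4}} = {s2}
s2 ∈ Sat(EX (grant ∧ safe)) = {s2}, so the formula holds at s2.

Yes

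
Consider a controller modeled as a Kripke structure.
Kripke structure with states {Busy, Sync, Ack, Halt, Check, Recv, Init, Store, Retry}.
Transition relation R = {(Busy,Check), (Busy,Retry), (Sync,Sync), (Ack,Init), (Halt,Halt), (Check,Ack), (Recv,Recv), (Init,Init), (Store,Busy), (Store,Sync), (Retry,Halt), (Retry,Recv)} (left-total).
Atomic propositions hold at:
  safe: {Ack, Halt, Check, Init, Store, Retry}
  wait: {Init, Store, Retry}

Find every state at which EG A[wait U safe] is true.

A[wait U safe]: least fixpoint, start Z0 = Sat(safe) = {Ack, Halt, Check, Init, Store, Retry}, add states in Sat(wait) with every successor in Z. Already a fixed point.
Sat(A[wait U safe]) = {Ack, Halt, Check, Init, Store, Retry}
EG A[wait U safe]: greatest fixpoint, start Z0 = {Ack, Halt, Check, Init, Store, Retry}, keep only states in Sat with some successor in Z. Z1 = {Ack, Halt, Check, Init, Retry}; fixed.
Sat(EG A[wait U safe]) = {Ack, Halt, Check, Init, Retry}

{Ack, Halt, Check, Init, Retry}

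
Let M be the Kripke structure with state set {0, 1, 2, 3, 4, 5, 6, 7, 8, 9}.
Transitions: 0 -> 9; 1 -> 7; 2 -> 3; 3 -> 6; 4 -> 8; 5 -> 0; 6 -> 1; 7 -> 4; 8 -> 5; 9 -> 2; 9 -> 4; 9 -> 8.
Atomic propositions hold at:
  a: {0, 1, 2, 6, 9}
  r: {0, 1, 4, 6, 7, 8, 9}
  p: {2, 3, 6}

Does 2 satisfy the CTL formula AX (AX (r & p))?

Sat(r & p) = {6}
Sat(AX (r & p)) = {s : every successor in {6}} = {3}
Sat(AX (AX (r & p))) = {s : every successor in {3}} = {2}
2 ∈ Sat(AX (AX (r & p))) = {2}, so the formula holds at 2.

Yes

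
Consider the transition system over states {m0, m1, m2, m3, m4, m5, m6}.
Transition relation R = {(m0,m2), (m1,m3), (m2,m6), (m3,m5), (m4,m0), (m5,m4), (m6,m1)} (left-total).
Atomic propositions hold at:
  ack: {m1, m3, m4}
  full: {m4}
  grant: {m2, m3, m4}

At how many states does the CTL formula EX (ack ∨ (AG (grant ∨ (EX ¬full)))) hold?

3

Sat(¬full) = {m0, m1, m2, m3, m5, m6}
Sat(EX ¬full) = {s : some successor in {m0, m1, m2, m3, m5, m6}} = {m0, m1, m2, m3, m4, m6}
Sat(grant ∨ (EX ¬full)) = {m0, m1, m2, m3, m4, m6}
AG (grant ∨ (EX ¬full)): greatest fixpoint, start Z0 = {m0, m1, m2, m3, m4, m6}, keep only states in Sat with every successor in Z. Z1 = {m0, m1, m2, m4, m6}; Z2 = {m0, m2, m4, m6}; Z3 = {m0, m2, m4}; Z4 = {m0, m4}; Z5 = {m4}; Z6 = ∅; fixed.
Sat(AG (grant ∨ (EX ¬full))) = ∅
Sat(ack ∨ (AG (grant ∨ (EX ¬full)))) = {m1, m3, m4}
Sat(EX (ack ∨ (AG (grant ∨ (EX ¬full))))) = {s : some successor in {m1, m3, m4}} = {m1, m5, m6}
|Sat(EX (ack ∨ (AG (grant ∨ (EX ¬full)))))| = |{m1, m5, m6}| = 3.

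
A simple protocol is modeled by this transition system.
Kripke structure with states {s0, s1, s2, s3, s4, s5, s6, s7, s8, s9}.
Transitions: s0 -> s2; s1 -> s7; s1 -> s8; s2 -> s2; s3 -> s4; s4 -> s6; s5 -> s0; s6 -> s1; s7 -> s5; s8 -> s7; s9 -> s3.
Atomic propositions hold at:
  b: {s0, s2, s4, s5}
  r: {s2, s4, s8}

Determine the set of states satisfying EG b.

{s0, s2, s5}

EG b: greatest fixpoint, start Z0 = {s0, s2, s4, s5}, keep only states in Sat with some successor in Z. Z1 = {s0, s2, s5}; fixed.
Sat(EG b) = {s0, s2, s5}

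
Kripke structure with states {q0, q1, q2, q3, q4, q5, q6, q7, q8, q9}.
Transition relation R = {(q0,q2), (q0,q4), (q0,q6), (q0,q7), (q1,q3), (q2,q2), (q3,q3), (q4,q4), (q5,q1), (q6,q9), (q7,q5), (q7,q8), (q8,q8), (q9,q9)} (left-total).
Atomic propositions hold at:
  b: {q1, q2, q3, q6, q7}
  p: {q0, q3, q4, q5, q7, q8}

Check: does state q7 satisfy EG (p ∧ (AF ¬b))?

Sat(¬b) = {q0, q4, q5, q8, q9}
AF ¬b: least fixpoint, start Z0 = {q0, q4, q5, q8, q9}, add states with every successor in Z. Z1 = {q0, q4, q5, q6, q7, q8, q9}; fixed.
Sat(AF ¬b) = {q0, q4, q5, q6, q7, q8, q9}
Sat(p ∧ (AF ¬b)) = {q0, q4, q5, q7, q8}
EG (p ∧ (AF ¬b)): greatest fixpoint, start Z0 = {q0, q4, q5, q7, q8}, keep only states in Sat with some successor in Z. Z1 = {q0, q4, q7, q8}; fixed.
Sat(EG (p ∧ (AF ¬b))) = {q0, q4, q7, q8}
q7 ∈ Sat(EG (p ∧ (AF ¬b))) = {q0, q4, q7, q8}, so the formula holds at q7.

Yes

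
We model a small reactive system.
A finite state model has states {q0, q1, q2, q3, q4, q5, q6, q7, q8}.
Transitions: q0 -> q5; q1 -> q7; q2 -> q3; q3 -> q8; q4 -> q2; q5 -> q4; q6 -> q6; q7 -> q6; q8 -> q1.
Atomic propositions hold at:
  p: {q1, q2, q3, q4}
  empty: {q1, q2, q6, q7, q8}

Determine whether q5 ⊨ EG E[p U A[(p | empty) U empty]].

Sat(p | empty) = {q1, q2, q3, q4, q6, q7, q8}
A[(p | empty) U empty]: least fixpoint, start Z0 = Sat(empty) = {q1, q2, q6, q7, q8}, add states in Sat(p | empty) with every successor in Z. Z1 = {q1, q2, q3, q4, q6, q7, q8}; fixed.
Sat(A[(p | empty) U empty]) = {q1, q2, q3, q4, q6, q7, q8}
E[p U A[(p | empty) U empty]]: least fixpoint, start Z0 = Sat(A[(p | empty) U empty]) = {q1, q2, q3, q4, q6, q7, q8}, add states in Sat(p) with some successor in Z. Already a fixed point.
Sat(E[p U A[(p | empty) U empty]]) = {q1, q2, q3, q4, q6, q7, q8}
EG E[p U A[(p | empty) U empty]]: greatest fixpoint, start Z0 = {q1, q2, q3, q4, q6, q7, q8}, keep only states in Sat with some successor in Z. Already a fixed point.
Sat(EG E[p U A[(p | empty) U empty]]) = {q1, q2, q3, q4, q6, q7, q8}
q5 ∉ Sat(EG E[p U A[(p | empty) U empty]]) = {q1, q2, q3, q4, q6, q7, q8}, so the formula does not hold at q5.

No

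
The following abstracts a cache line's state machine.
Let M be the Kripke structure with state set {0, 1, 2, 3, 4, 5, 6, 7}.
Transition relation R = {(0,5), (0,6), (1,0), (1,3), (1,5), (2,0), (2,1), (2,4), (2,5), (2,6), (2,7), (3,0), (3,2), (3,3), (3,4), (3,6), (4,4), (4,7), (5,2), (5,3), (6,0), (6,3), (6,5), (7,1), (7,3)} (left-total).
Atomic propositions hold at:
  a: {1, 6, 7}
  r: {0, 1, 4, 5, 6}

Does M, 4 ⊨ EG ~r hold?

Sat(~r) = {2, 3, 7}
EG ~r: greatest fixpoint, start Z0 = {2, 3, 7}, keep only states in Sat with some successor in Z. Already a fixed point.
Sat(EG ~r) = {2, 3, 7}
4 ∉ Sat(EG ~r) = {2, 3, 7}, so the formula does not hold at 4.

No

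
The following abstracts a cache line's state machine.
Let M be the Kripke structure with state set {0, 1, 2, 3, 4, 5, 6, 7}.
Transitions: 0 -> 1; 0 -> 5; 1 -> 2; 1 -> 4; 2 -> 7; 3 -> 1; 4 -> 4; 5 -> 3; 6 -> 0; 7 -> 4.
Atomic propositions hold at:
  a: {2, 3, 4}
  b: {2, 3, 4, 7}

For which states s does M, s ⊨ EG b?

{2, 4, 7}

EG b: greatest fixpoint, start Z0 = {2, 3, 4, 7}, keep only states in Sat with some successor in Z. Z1 = {2, 4, 7}; fixed.
Sat(EG b) = {2, 4, 7}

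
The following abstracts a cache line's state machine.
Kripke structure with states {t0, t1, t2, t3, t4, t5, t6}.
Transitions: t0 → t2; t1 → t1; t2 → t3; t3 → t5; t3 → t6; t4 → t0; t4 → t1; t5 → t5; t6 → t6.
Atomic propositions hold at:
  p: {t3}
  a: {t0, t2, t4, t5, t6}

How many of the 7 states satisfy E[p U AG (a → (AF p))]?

1

AF p: least fixpoint, start Z0 = {t3}, add states with every successor in Z. Z1 = {t2, t3}; Z2 = {t0, t2, t3}; fixed.
Sat(AF p) = {t0, t2, t3}
Sat(a → (AF p)) = {t0, t1, t2, t3}
AG (a → (AF p)): greatest fixpoint, start Z0 = {t0, t1, t2, t3}, keep only states in Sat with every successor in Z. Z1 = {t0, t1, t2}; Z2 = {t0, t1}; Z3 = {t1}; fixed.
Sat(AG (a → (AF p))) = {t1}
E[p U AG (a → (AF p))]: least fixpoint, start Z0 = Sat(AG (a → (AF p))) = {t1}, add states in Sat(p) with some successor in Z. Already a fixed point.
Sat(E[p U AG (a → (AF p))]) = {t1}
|Sat(E[p U AG (a → (AF p))])| = |{t1}| = 1.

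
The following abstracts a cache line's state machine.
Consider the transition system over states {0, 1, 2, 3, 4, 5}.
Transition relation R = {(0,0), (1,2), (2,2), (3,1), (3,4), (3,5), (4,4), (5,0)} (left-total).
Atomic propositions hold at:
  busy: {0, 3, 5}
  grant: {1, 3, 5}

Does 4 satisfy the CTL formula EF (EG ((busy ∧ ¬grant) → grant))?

Sat(¬grant) = {0, 2, 4}
Sat(busy ∧ ¬grant) = {0}
Sat((busy ∧ ¬grant) → grant) = {1, 2, 3, 4, 5}
EG ((busy ∧ ¬grant) → grant): greatest fixpoint, start Z0 = {1, 2, 3, 4, 5}, keep only states in Sat with some successor in Z. Z1 = {1, 2, 3, 4}; fixed.
Sat(EG ((busy ∧ ¬grant) → grant)) = {1, 2, 3, 4}
EF (EG ((busy ∧ ¬grant) → grant)): least fixpoint, start Z0 = {1, 2, 3, 4}, add states with some successor in Z. Already a fixed point.
Sat(EF (EG ((busy ∧ ¬grant) → grant))) = {1, 2, 3, 4}
4 ∈ Sat(EF (EG ((busy ∧ ¬grant) → grant))) = {1, 2, 3, 4}, so the formula holds at 4.

Yes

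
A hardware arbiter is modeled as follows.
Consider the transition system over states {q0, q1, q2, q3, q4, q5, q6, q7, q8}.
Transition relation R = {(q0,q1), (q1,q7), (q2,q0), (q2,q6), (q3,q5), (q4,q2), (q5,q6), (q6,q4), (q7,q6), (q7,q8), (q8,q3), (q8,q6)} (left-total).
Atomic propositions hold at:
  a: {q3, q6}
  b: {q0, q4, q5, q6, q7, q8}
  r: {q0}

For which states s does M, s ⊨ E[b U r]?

{q0}

E[b U r]: least fixpoint, start Z0 = Sat(r) = {q0}, add states in Sat(b) with some successor in Z. Already a fixed point.
Sat(E[b U r]) = {q0}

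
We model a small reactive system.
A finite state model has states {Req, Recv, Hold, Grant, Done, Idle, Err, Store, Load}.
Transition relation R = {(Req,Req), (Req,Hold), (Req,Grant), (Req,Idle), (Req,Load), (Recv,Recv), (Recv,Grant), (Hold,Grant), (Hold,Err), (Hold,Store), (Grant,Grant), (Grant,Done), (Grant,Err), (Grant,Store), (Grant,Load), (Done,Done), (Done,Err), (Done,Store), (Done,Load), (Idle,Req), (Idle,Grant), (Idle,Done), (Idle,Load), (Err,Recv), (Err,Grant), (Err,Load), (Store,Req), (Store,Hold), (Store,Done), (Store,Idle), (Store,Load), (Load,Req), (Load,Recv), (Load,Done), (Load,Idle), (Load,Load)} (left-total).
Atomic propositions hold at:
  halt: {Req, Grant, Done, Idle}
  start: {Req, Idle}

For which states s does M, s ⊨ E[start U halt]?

{Req, Grant, Done, Idle}

E[start U halt]: least fixpoint, start Z0 = Sat(halt) = {Req, Grant, Done, Idle}, add states in Sat(start) with some successor in Z. Already a fixed point.
Sat(E[start U halt]) = {Req, Grant, Done, Idle}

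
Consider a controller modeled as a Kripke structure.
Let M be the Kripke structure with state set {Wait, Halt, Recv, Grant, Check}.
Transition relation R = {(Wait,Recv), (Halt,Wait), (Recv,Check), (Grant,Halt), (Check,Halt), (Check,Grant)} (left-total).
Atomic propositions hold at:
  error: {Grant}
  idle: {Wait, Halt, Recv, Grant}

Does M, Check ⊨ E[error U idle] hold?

No

E[error U idle]: least fixpoint, start Z0 = Sat(idle) = {Wait, Halt, Recv, Grant}, add states in Sat(error) with some successor in Z. Already a fixed point.
Sat(E[error U idle]) = {Wait, Halt, Recv, Grant}
Check ∉ Sat(E[error U idle]) = {Wait, Halt, Recv, Grant}, so the formula does not hold at Check.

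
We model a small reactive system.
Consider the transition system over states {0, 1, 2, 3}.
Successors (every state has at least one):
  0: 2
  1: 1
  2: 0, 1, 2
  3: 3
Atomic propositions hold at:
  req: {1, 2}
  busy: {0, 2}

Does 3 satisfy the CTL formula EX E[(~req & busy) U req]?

Sat(~req) = {0, 3}
Sat(~req & busy) = {0}
E[(~req & busy) U req]: least fixpoint, start Z0 = Sat(req) = {1, 2}, add states in Sat(~req & busy) with some successor in Z. Z1 = {0, 1, 2}; fixed.
Sat(E[(~req & busy) U req]) = {0, 1, 2}
Sat(EX E[(~req & busy) U req]) = {s : some successor in {0, 1, 2}} = {0, 1, 2}
3 ∉ Sat(EX E[(~req & busy) U req]) = {0, 1, 2}, so the formula does not hold at 3.

No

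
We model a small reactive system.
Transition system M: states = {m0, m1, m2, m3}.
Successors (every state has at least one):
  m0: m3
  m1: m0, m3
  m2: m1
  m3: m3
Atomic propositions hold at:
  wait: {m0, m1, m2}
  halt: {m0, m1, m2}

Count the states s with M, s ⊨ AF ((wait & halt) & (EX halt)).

2

Sat(wait & halt) = {m0, m1, m2}
Sat(EX halt) = {s : some successor in {m0, m1, m2}} = {m1, m2}
Sat((wait & halt) & (EX halt)) = {m1, m2}
AF ((wait & halt) & (EX halt)): least fixpoint, start Z0 = {m1, m2}, add states with every successor in Z. Already a fixed point.
Sat(AF ((wait & halt) & (EX halt))) = {m1, m2}
|Sat(AF ((wait & halt) & (EX halt)))| = |{m1, m2}| = 2.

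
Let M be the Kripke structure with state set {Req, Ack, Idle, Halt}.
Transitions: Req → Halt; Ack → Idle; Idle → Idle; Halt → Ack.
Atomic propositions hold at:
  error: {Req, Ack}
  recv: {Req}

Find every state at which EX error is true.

Sat(EX error) = {s : some successor in {Req, Ack}} = {Halt}

{Halt}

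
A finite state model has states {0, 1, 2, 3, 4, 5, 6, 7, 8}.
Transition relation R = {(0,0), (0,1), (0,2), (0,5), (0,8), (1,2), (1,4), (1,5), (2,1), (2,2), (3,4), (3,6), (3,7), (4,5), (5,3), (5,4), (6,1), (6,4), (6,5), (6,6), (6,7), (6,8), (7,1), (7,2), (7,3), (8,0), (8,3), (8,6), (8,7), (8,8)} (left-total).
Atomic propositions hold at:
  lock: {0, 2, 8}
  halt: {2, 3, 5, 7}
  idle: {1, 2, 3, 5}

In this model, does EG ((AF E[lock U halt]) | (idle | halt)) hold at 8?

E[lock U halt]: least fixpoint, start Z0 = Sat(halt) = {2, 3, 5, 7}, add states in Sat(lock) with some successor in Z. Z1 = {0, 2, 3, 5, 7, 8}; fixed.
Sat(E[lock U halt]) = {0, 2, 3, 5, 7, 8}
AF E[lock U halt]: least fixpoint, start Z0 = {0, 2, 3, 5, 7, 8}, add states with every successor in Z. Z1 = {0, 2, 3, 4, 5, 7, 8}; Z2 = {0, 1, 2, 3, 4, 5, 7, 8}; fixed.
Sat(AF E[lock U halt]) = {0, 1, 2, 3, 4, 5, 7, 8}
Sat(idle | halt) = {1, 2, 3, 5, 7}
Sat((AF E[lock U halt]) | (idle | halt)) = {0, 1, 2, 3, 4, 5, 7, 8}
EG ((AF E[lock U halt]) | (idle | halt)): greatest fixpoint, start Z0 = {0, 1, 2, 3, 4, 5, 7, 8}, keep only states in Sat with some successor in Z. Already a fixed point.
Sat(EG ((AF E[lock U halt]) | (idle | halt))) = {0, 1, 2, 3, 4, 5, 7, 8}
8 ∈ Sat(EG ((AF E[lock U halt]) | (idle | halt))) = {0, 1, 2, 3, 4, 5, 7, 8}, so the formula holds at 8.

Yes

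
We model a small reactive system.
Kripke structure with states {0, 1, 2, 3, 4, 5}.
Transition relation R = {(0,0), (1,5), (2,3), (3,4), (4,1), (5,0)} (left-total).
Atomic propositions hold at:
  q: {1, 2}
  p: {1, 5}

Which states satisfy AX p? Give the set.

Sat(AX p) = {s : every successor in {1, 5}} = {1, 4}

{1, 4}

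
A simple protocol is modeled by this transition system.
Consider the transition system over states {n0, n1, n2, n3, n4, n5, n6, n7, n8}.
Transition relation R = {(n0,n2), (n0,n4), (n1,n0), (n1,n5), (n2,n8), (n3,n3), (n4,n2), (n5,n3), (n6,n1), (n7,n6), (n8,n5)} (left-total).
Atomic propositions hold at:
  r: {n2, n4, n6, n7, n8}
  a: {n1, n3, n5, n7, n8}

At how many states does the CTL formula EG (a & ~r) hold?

Sat(~r) = {n0, n1, n3, n5}
Sat(a & ~r) = {n1, n3, n5}
EG (a & ~r): greatest fixpoint, start Z0 = {n1, n3, n5}, keep only states in Sat with some successor in Z. Already a fixed point.
Sat(EG (a & ~r)) = {n1, n3, n5}
|Sat(EG (a & ~r))| = |{n1, n3, n5}| = 3.

3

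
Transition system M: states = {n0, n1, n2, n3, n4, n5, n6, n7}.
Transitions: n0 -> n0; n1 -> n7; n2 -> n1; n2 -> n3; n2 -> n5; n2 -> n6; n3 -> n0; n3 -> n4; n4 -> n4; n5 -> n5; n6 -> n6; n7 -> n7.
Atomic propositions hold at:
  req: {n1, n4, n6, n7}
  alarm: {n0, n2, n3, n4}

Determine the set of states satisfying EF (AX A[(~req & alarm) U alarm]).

Sat(~req) = {n0, n2, n3, n5}
Sat(~req & alarm) = {n0, n2, n3}
A[(~req & alarm) U alarm]: least fixpoint, start Z0 = Sat(alarm) = {n0, n2, n3, n4}, add states in Sat(~req & alarm) with every successor in Z. Already a fixed point.
Sat(A[(~req & alarm) U alarm]) = {n0, n2, n3, n4}
Sat(AX A[(~req & alarm) U alarm]) = {s : every successor in {n0, n2, n3, n4}} = {n0, n3, n4}
EF (AX A[(~req & alarm) U alarm]): least fixpoint, start Z0 = {n0, n3, n4}, add states with some successor in Z. Z1 = {n0, n2, n3, n4}; fixed.
Sat(EF (AX A[(~req & alarm) U alarm])) = {n0, n2, n3, n4}

{n0, n2, n3, n4}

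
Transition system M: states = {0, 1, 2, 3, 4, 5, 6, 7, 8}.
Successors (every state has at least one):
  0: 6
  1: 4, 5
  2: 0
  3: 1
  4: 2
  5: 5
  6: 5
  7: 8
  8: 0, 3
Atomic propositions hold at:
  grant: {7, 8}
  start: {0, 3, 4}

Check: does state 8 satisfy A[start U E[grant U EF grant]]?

Yes

EF grant: least fixpoint, start Z0 = {7, 8}, add states with some successor in Z. Already a fixed point.
Sat(EF grant) = {7, 8}
E[grant U EF grant]: least fixpoint, start Z0 = Sat(EF grant) = {7, 8}, add states in Sat(grant) with some successor in Z. Already a fixed point.
Sat(E[grant U EF grant]) = {7, 8}
A[start U E[grant U EF grant]]: least fixpoint, start Z0 = Sat(E[grant U EF grant]) = {7, 8}, add states in Sat(start) with every successor in Z. Already a fixed point.
Sat(A[start U E[grant U EF grant]]) = {7, 8}
8 ∈ Sat(A[start U E[grant U EF grant]]) = {7, 8}, so the formula holds at 8.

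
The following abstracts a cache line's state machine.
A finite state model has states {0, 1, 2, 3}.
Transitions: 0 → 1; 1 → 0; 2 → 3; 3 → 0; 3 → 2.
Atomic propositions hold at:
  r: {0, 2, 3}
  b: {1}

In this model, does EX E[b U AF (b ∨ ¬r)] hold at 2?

No

Sat(¬r) = {1}
Sat(b ∨ ¬r) = {1}
AF (b ∨ ¬r): least fixpoint, start Z0 = {1}, add states with every successor in Z. Z1 = {0, 1}; fixed.
Sat(AF (b ∨ ¬r)) = {0, 1}
E[b U AF (b ∨ ¬r)]: least fixpoint, start Z0 = Sat(AF (b ∨ ¬r)) = {0, 1}, add states in Sat(b) with some successor in Z. Already a fixed point.
Sat(E[b U AF (b ∨ ¬r)]) = {0, 1}
Sat(EX E[b U AF (b ∨ ¬r)]) = {s : some successor in {0, 1}} = {0, 1, 3}
2 ∉ Sat(EX E[b U AF (b ∨ ¬r)]) = {0, 1, 3}, so the formula does not hold at 2.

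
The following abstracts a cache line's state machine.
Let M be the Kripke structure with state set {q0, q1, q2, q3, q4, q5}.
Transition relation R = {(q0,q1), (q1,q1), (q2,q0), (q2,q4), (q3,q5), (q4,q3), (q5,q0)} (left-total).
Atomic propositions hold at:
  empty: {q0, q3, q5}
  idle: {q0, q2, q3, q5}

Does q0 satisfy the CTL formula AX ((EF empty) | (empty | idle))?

No

EF empty: least fixpoint, start Z0 = {q0, q3, q5}, add states with some successor in Z. Z1 = {q0, q2, q3, q4, q5}; fixed.
Sat(EF empty) = {q0, q2, q3, q4, q5}
Sat(empty | idle) = {q0, q2, q3, q5}
Sat((EF empty) | (empty | idle)) = {q0, q2, q3, q4, q5}
Sat(AX ((EF empty) | (empty | idle))) = {s : every successor in {q0, q2, q3, q4, q5}} = {q2, q3, q4, q5}
q0 ∉ Sat(AX ((EF empty) | (empty | idle))) = {q2, q3, q4, q5}, so the formula does not hold at q0.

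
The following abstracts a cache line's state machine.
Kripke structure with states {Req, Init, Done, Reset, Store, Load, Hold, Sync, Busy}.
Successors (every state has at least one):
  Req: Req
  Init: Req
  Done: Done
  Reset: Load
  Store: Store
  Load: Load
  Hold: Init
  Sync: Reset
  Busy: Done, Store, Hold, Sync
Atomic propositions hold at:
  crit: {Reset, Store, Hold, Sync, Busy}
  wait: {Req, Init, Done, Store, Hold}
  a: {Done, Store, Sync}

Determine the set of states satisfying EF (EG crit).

{Store, Busy}

EG crit: greatest fixpoint, start Z0 = {Reset, Store, Hold, Sync, Busy}, keep only states in Sat with some successor in Z. Z1 = {Store, Sync, Busy}; Z2 = {Store, Busy}; fixed.
Sat(EG crit) = {Store, Busy}
EF (EG crit): least fixpoint, start Z0 = {Store, Busy}, add states with some successor in Z. Already a fixed point.
Sat(EF (EG crit)) = {Store, Busy}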